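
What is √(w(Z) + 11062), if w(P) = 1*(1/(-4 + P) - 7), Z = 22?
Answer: √397982/6 ≈ 105.14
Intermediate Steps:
w(P) = -7 + 1/(-4 + P) (w(P) = 1*(-7 + 1/(-4 + P)) = -7 + 1/(-4 + P))
√(w(Z) + 11062) = √((29 - 7*22)/(-4 + 22) + 11062) = √((29 - 154)/18 + 11062) = √((1/18)*(-125) + 11062) = √(-125/18 + 11062) = √(198991/18) = √397982/6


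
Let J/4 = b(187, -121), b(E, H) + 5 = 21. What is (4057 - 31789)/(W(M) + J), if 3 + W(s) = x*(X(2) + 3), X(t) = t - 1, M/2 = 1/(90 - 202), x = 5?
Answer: -9244/27 ≈ -342.37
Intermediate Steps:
M = -1/56 (M = 2/(90 - 202) = 2/(-112) = 2*(-1/112) = -1/56 ≈ -0.017857)
X(t) = -1 + t
b(E, H) = 16 (b(E, H) = -5 + 21 = 16)
J = 64 (J = 4*16 = 64)
W(s) = 17 (W(s) = -3 + 5*((-1 + 2) + 3) = -3 + 5*(1 + 3) = -3 + 5*4 = -3 + 20 = 17)
(4057 - 31789)/(W(M) + J) = (4057 - 31789)/(17 + 64) = -27732/81 = -27732*1/81 = -9244/27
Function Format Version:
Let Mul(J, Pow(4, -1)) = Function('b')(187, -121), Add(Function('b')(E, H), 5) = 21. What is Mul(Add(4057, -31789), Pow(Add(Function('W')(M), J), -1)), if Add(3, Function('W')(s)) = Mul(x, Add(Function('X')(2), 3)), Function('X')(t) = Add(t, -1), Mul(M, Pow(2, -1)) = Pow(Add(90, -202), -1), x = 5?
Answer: Rational(-9244, 27) ≈ -342.37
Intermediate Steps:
M = Rational(-1, 56) (M = Mul(2, Pow(Add(90, -202), -1)) = Mul(2, Pow(-112, -1)) = Mul(2, Rational(-1, 112)) = Rational(-1, 56) ≈ -0.017857)
Function('X')(t) = Add(-1, t)
Function('b')(E, H) = 16 (Function('b')(E, H) = Add(-5, 21) = 16)
J = 64 (J = Mul(4, 16) = 64)
Function('W')(s) = 17 (Function('W')(s) = Add(-3, Mul(5, Add(Add(-1, 2), 3))) = Add(-3, Mul(5, Add(1, 3))) = Add(-3, Mul(5, 4)) = Add(-3, 20) = 17)
Mul(Add(4057, -31789), Pow(Add(Function('W')(M), J), -1)) = Mul(Add(4057, -31789), Pow(Add(17, 64), -1)) = Mul(-27732, Pow(81, -1)) = Mul(-27732, Rational(1, 81)) = Rational(-9244, 27)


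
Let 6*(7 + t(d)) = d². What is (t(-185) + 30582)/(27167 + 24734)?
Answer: 217675/311406 ≈ 0.69901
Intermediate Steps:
t(d) = -7 + d²/6
(t(-185) + 30582)/(27167 + 24734) = ((-7 + (⅙)*(-185)²) + 30582)/(27167 + 24734) = ((-7 + (⅙)*34225) + 30582)/51901 = ((-7 + 34225/6) + 30582)*(1/51901) = (34183/6 + 30582)*(1/51901) = (217675/6)*(1/51901) = 217675/311406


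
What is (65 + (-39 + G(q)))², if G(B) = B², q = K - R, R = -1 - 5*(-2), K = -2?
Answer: 21609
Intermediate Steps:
R = 9 (R = -1 + 10 = 9)
q = -11 (q = -2 - 1*9 = -2 - 9 = -11)
(65 + (-39 + G(q)))² = (65 + (-39 + (-11)²))² = (65 + (-39 + 121))² = (65 + 82)² = 147² = 21609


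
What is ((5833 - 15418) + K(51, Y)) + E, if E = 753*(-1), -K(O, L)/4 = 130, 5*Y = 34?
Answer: -10858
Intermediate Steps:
Y = 34/5 (Y = (⅕)*34 = 34/5 ≈ 6.8000)
K(O, L) = -520 (K(O, L) = -4*130 = -520)
E = -753
((5833 - 15418) + K(51, Y)) + E = ((5833 - 15418) - 520) - 753 = (-9585 - 520) - 753 = -10105 - 753 = -10858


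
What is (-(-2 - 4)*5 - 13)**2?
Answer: 289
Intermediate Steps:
(-(-2 - 4)*5 - 13)**2 = (-(-6)*5 - 13)**2 = (-1*(-30) - 13)**2 = (30 - 13)**2 = 17**2 = 289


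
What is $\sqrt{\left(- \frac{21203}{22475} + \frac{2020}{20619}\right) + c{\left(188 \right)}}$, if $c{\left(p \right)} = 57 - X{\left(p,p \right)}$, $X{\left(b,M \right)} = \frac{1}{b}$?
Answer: $\frac{\sqrt{563061343247835977}}{100139610} \approx 7.4933$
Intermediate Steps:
$c{\left(p \right)} = 57 - \frac{1}{p}$
$\sqrt{\left(- \frac{21203}{22475} + \frac{2020}{20619}\right) + c{\left(188 \right)}} = \sqrt{\left(- \frac{21203}{22475} + \frac{2020}{20619}\right) + \left(57 - \frac{1}{188}\right)} = \sqrt{- \frac{13509833}{15979725} + \frac{10715}{188}} = \sqrt{\frac{168682904771}{3004188300}} = \frac{\sqrt{563061343247835977}}{100139610}$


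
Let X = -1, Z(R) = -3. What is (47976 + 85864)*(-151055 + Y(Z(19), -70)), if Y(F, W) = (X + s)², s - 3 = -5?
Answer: -20215996640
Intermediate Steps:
s = -2 (s = 3 - 5 = -2)
Y(F, W) = 9 (Y(F, W) = (-1 - 2)² = (-3)² = 9)
(47976 + 85864)*(-151055 + Y(Z(19), -70)) = (47976 + 85864)*(-151055 + 9) = 133840*(-151046) = -20215996640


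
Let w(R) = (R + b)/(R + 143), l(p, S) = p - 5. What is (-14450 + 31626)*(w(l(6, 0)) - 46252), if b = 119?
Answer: -2383230116/3 ≈ -7.9441e+8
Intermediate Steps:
l(p, S) = -5 + p
w(R) = (119 + R)/(143 + R) (w(R) = (R + 119)/(R + 143) = (119 + R)/(143 + R))
(-14450 + 31626)*(w(l(6, 0)) - 46252) = (-14450 + 31626)*((119 + (-5 + 6))/(143 + (-5 + 6)) - 46252) = 17176*((119 + 1)/(143 + 1) - 46252) = 17176*(120/144 - 46252) = 17176*((1/144)*120 - 46252) = 17176*(5/6 - 46252) = 17176*(-277507/6) = -2383230116/3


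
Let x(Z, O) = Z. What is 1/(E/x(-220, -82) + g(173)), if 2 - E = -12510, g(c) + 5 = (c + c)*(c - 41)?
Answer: 55/2508557 ≈ 2.1925e-5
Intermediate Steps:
g(c) = -5 + 2*c*(-41 + c) (g(c) = -5 + (c + c)*(c - 41) = -5 + (2*c)*(-41 + c) = -5 + 2*c*(-41 + c))
E = 12512 (E = 2 - 1*(-12510) = 2 + 12510 = 12512)
1/(E/x(-220, -82) + g(173)) = 1/(12512/(-220) + (-5 - 82*173 + 2*173²)) = 1/(12512*(-1/220) + (-5 - 14186 + 2*29929)) = 1/(-3128/55 + (-5 - 14186 + 59858)) = 1/(-3128/55 + 45667) = 1/(2508557/55) = 55/2508557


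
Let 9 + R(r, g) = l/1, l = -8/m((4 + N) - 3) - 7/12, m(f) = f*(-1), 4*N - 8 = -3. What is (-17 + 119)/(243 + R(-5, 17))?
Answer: 3672/8531 ≈ 0.43043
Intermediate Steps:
N = 5/4 (N = 2 + (¼)*(-3) = 2 - ¾ = 5/4 ≈ 1.2500)
m(f) = -f
l = 107/36 (l = -8*(-1/((4 + 5/4) - 3)) - 7/12 = -8*(-1/(21/4 - 3)) - 7*1/12 = -8/((-1*9/4)) - 7/12 = -8/(-9/4) - 7/12 = -8*(-4/9) - 7/12 = 32/9 - 7/12 = 107/36 ≈ 2.9722)
R(r, g) = -217/36 (R(r, g) = -9 + (107/36)/1 = -9 + (107/36)*1 = -9 + 107/36 = -217/36)
(-17 + 119)/(243 + R(-5, 17)) = (-17 + 119)/(243 - 217/36) = 102/(8531/36) = 102*(36/8531) = 3672/8531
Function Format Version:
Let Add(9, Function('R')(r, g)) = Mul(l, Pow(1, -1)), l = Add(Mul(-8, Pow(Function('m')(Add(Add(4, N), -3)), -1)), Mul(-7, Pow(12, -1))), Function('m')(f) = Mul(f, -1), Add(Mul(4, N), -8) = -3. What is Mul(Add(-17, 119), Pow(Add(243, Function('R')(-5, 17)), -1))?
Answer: Rational(3672, 8531) ≈ 0.43043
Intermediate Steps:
N = Rational(5, 4) (N = Add(2, Mul(Rational(1, 4), -3)) = Add(2, Rational(-3, 4)) = Rational(5, 4) ≈ 1.2500)
Function('m')(f) = Mul(-1, f)
l = Rational(107, 36) (l = Add(Mul(-8, Pow(Mul(-1, Add(Add(4, Rational(5, 4)), -3)), -1)), Mul(-7, Pow(12, -1))) = Add(Mul(-8, Pow(Mul(-1, Add(Rational(21, 4), -3)), -1)), Mul(-7, Rational(1, 12))) = Add(Mul(-8, Pow(Mul(-1, Rational(9, 4)), -1)), Rational(-7, 12)) = Add(Mul(-8, Pow(Rational(-9, 4), -1)), Rational(-7, 12)) = Add(Mul(-8, Rational(-4, 9)), Rational(-7, 12)) = Add(Rational(32, 9), Rational(-7, 12)) = Rational(107, 36) ≈ 2.9722)
Function('R')(r, g) = Rational(-217, 36) (Function('R')(r, g) = Add(-9, Mul(Rational(107, 36), Pow(1, -1))) = Add(-9, Mul(Rational(107, 36), 1)) = Add(-9, Rational(107, 36)) = Rational(-217, 36))
Mul(Add(-17, 119), Pow(Add(243, Function('R')(-5, 17)), -1)) = Mul(Add(-17, 119), Pow(Add(243, Rational(-217, 36)), -1)) = Mul(102, Pow(Rational(8531, 36), -1)) = Mul(102, Rational(36, 8531)) = Rational(3672, 8531)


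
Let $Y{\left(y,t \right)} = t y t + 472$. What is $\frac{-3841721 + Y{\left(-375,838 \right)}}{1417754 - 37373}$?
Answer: $- \frac{267182749}{1380381} \approx -193.56$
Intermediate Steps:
$Y{\left(y,t \right)} = 472 + y t^{2}$ ($Y{\left(y,t \right)} = y t^{2} + 472 = 472 + y t^{2}$)
$\frac{-3841721 + Y{\left(-375,838 \right)}}{1417754 - 37373} = \frac{-3841721 + \left(472 - 375 \cdot 838^{2}\right)}{1417754 - 37373} = \frac{-3841721 + \left(472 - 263341500\right)}{1380381} = \left(-3841721 + \left(472 - 263341500\right)\right) \frac{1}{1380381} = \left(-3841721 - 263341028\right) \frac{1}{1380381} = \left(-267182749\right) \frac{1}{1380381} = - \frac{267182749}{1380381}$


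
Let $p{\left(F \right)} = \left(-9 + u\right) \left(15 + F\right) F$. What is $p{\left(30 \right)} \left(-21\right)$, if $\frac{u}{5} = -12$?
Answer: $1956150$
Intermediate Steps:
$u = -60$ ($u = 5 \left(-12\right) = -60$)
$p{\left(F \right)} = F \left(-1035 - 69 F\right)$ ($p{\left(F \right)} = \left(-9 - 60\right) \left(15 + F\right) F = - 69 \left(15 + F\right) F = \left(-1035 - 69 F\right) F = F \left(-1035 - 69 F\right)$)
$p{\left(30 \right)} \left(-21\right) = \left(-69\right) 30 \left(15 + 30\right) \left(-21\right) = \left(-69\right) 30 \cdot 45 \left(-21\right) = \left(-93150\right) \left(-21\right) = 1956150$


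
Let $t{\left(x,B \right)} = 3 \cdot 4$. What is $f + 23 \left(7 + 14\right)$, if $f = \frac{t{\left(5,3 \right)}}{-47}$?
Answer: $\frac{22689}{47} \approx 482.74$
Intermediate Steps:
$t{\left(x,B \right)} = 12$
$f = - \frac{12}{47}$ ($f = \frac{12}{-47} = 12 \left(- \frac{1}{47}\right) = - \frac{12}{47} \approx -0.25532$)
$f + 23 \left(7 + 14\right) = - \frac{12}{47} + 23 \left(7 + 14\right) = - \frac{12}{47} + 23 \cdot 21 = - \frac{12}{47} + 483 = \frac{22689}{47}$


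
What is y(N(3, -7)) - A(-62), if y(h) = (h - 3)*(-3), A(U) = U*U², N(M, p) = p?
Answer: 238358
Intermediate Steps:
A(U) = U³
y(h) = 9 - 3*h (y(h) = (-3 + h)*(-3) = 9 - 3*h)
y(N(3, -7)) - A(-62) = (9 - 3*(-7)) - 1*(-62)³ = (9 + 21) - 1*(-238328) = 30 + 238328 = 238358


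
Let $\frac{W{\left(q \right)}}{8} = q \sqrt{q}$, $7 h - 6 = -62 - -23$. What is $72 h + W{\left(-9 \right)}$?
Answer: $- \frac{2376}{7} - 216 i \approx -339.43 - 216.0 i$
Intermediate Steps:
$h = - \frac{33}{7}$ ($h = \frac{6}{7} + \frac{-62 - -23}{7} = \frac{6}{7} + \frac{-62 + 23}{7} = \frac{6}{7} + \frac{1}{7} \left(-39\right) = \frac{6}{7} - \frac{39}{7} = - \frac{33}{7} \approx -4.7143$)
$W{\left(q \right)} = 8 q^{\frac{3}{2}}$ ($W{\left(q \right)} = 8 q \sqrt{q} = 8 q^{\frac{3}{2}}$)
$72 h + W{\left(-9 \right)} = 72 \left(- \frac{33}{7}\right) + 8 \left(-9\right)^{\frac{3}{2}} = - \frac{2376}{7} + 8 \left(- 27 i\right) = - \frac{2376}{7} - 216 i$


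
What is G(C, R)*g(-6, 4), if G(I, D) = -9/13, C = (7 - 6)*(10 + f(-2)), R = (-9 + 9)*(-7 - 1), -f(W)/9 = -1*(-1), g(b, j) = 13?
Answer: -9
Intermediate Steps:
f(W) = -9 (f(W) = -(-9)*(-1) = -9*1 = -9)
R = 0 (R = 0*(-8) = 0)
C = 1 (C = (7 - 6)*(10 - 9) = 1*1 = 1)
G(I, D) = -9/13 (G(I, D) = -9*1/13 = -9/13)
G(C, R)*g(-6, 4) = -9/13*13 = -9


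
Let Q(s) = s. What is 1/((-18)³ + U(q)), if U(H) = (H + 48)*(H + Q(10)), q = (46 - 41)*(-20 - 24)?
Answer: 1/30288 ≈ 3.3016e-5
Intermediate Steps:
q = -220 (q = 5*(-44) = -220)
U(H) = (10 + H)*(48 + H) (U(H) = (H + 48)*(H + 10) = (48 + H)*(10 + H) = (10 + H)*(48 + H))
1/((-18)³ + U(q)) = 1/((-18)³ + (480 + (-220)² + 58*(-220))) = 1/(-5832 + (480 + 48400 - 12760)) = 1/(-5832 + 36120) = 1/30288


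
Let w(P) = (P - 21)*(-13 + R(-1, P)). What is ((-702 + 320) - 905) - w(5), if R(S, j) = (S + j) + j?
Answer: -1351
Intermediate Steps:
R(S, j) = S + 2*j
w(P) = (-21 + P)*(-14 + 2*P) (w(P) = (P - 21)*(-13 + (-1 + 2*P)) = (-21 + P)*(-14 + 2*P))
((-702 + 320) - 905) - w(5) = ((-702 + 320) - 905) - (294 - 56*5 + 2*5²) = (-382 - 905) - (294 - 280 + 2*25) = -1287 - (294 - 280 + 50) = -1287 - 1*64 = -1287 - 64 = -1351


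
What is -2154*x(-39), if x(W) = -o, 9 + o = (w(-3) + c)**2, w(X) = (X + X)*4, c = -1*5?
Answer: 1792128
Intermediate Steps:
c = -5
w(X) = 8*X (w(X) = (2*X)*4 = 8*X)
o = 832 (o = -9 + (8*(-3) - 5)**2 = -9 + (-24 - 5)**2 = -9 + (-29)**2 = -9 + 841 = 832)
x(W) = -832 (x(W) = -1*832 = -832)
-2154*x(-39) = -2154*(-832) = 1792128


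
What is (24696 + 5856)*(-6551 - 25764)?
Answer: -987287880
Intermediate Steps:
(24696 + 5856)*(-6551 - 25764) = 30552*(-32315) = -987287880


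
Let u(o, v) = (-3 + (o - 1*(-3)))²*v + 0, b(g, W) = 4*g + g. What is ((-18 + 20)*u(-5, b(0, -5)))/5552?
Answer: 0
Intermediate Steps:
b(g, W) = 5*g
u(o, v) = v*o² (u(o, v) = (-3 + (o + 3))²*v + 0 = (-3 + (3 + o))²*v + 0 = o²*v + 0 = v*o² + 0 = v*o²)
((-18 + 20)*u(-5, b(0, -5)))/5552 = ((-18 + 20)*((5*0)*(-5)²))/5552 = (2*(0*25))*(1/5552) = (2*0)*(1/5552) = 0*(1/5552) = 0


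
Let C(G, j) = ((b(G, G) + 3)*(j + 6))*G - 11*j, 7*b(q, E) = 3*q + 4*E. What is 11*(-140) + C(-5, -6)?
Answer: -1474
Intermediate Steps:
b(q, E) = 3*q/7 + 4*E/7 (b(q, E) = (3*q + 4*E)/7 = 3*q/7 + 4*E/7)
C(G, j) = -11*j + G*(3 + G)*(6 + j) (C(G, j) = (((3*G/7 + 4*G/7) + 3)*(j + 6))*G - 11*j = ((G + 3)*(6 + j))*G - 11*j = ((3 + G)*(6 + j))*G - 11*j = G*(3 + G)*(6 + j) - 11*j = -11*j + G*(3 + G)*(6 + j))
11*(-140) + C(-5, -6) = 11*(-140) + (-11*(-6) + 6*(-5)² + 18*(-5) - 6*(-5)² + 3*(-5)*(-6)) = -1540 + (66 + 6*25 - 90 - 6*25 + 90) = -1540 + (66 + 150 - 90 - 150 + 90) = -1540 + 66 = -1474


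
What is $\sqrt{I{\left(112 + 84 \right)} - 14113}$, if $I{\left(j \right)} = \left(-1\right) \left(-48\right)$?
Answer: $i \sqrt{14065} \approx 118.6 i$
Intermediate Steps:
$I{\left(j \right)} = 48$
$\sqrt{I{\left(112 + 84 \right)} - 14113} = \sqrt{48 - 14113} = \sqrt{-14065} = i \sqrt{14065}$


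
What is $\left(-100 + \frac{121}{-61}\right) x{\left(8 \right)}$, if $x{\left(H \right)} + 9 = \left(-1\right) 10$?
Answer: $\frac{118199}{61} \approx 1937.7$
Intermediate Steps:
$x{\left(H \right)} = -19$ ($x{\left(H \right)} = -9 - 10 = -19$)
$\left(-100 + \frac{121}{-61}\right) x{\left(8 \right)} = \left(-100 + \frac{121}{-61}\right) \left(-19\right) = \left(-100 + 121 \left(- \frac{1}{61}\right)\right) \left(-19\right) = \left(-100 - \frac{121}{61}\right) \left(-19\right) = \left(- \frac{6221}{61}\right) \left(-19\right) = \frac{118199}{61}$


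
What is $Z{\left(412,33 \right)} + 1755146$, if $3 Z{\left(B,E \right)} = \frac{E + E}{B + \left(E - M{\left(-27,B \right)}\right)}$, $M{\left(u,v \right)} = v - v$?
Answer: $\frac{781039992}{445} \approx 1.7551 \cdot 10^{6}$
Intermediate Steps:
$M{\left(u,v \right)} = 0$
$Z{\left(B,E \right)} = \frac{2 E}{3 \left(B + E\right)}$ ($Z{\left(B,E \right)} = \frac{\left(E + E\right) \frac{1}{B + \left(E - 0\right)}}{3} = \frac{2 E \frac{1}{B + \left(E + 0\right)}}{3} = \frac{2 E \frac{1}{B + E}}{3} = \frac{2 E}{3 \left(B + E\right)}$)
$Z{\left(412,33 \right)} + 1755146 = \frac{2}{3} \cdot 33 \frac{1}{412 + 33} + 1755146 = \frac{2}{3} \cdot 33 \cdot \frac{1}{445} + 1755146 = \frac{22}{445} + 1755146 = \frac{781039992}{445}$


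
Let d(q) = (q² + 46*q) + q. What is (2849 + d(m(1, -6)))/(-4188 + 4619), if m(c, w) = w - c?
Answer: 2569/431 ≈ 5.9606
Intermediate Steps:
d(q) = q² + 47*q
(2849 + d(m(1, -6)))/(-4188 + 4619) = (2849 + (-6 - 1*1)*(47 + (-6 - 1*1)))/(-4188 + 4619) = (2849 + (-6 - 1)*(47 + (-6 - 1)))/431 = (2849 - 7*(47 - 7))*(1/431) = (2849 - 7*40)*(1/431) = (2849 - 280)*(1/431) = 2569*(1/431) = 2569/431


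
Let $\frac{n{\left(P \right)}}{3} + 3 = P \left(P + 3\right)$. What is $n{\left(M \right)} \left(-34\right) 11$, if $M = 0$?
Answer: $3366$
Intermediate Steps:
$n{\left(P \right)} = -9 + 3 P \left(3 + P\right)$ ($n{\left(P \right)} = -9 + 3 P \left(P + 3\right) = -9 + 3 P \left(3 + P\right)$)
$n{\left(M \right)} \left(-34\right) 11 = \left(-9 + 3 \cdot 0^{2} + 9 \cdot 0\right) \left(-34\right) 11 = \left(-9 + 3 \cdot 0 + 0\right) \left(-34\right) 11 = \left(-9 + 0 + 0\right) \left(-34\right) 11 = \left(-9\right) \left(-34\right) 11 = 306 \cdot 11 = 3366$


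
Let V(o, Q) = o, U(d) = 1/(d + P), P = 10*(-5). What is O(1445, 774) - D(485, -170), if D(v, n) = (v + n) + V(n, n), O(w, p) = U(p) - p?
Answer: -665355/724 ≈ -919.00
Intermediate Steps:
P = -50
U(d) = 1/(-50 + d) (U(d) = 1/(d - 50) = 1/(-50 + d))
O(w, p) = 1/(-50 + p) - p
D(v, n) = v + 2*n (D(v, n) = (v + n) + n = (n + v) + n = v + 2*n)
O(1445, 774) - D(485, -170) = (1 - 1*774*(-50 + 774))/(-50 + 774) - (485 + 2*(-170)) = (1 - 1*774*724)/724 - (485 - 340) = (1 - 560376)/724 - 1*145 = (1/724)*(-560375) - 145 = -560375/724 - 145 = -665355/724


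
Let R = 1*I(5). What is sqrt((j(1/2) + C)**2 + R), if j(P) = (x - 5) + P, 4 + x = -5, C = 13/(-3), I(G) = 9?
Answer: sqrt(11773)/6 ≈ 18.084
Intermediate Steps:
C = -13/3 (C = 13*(-1/3) = -13/3 ≈ -4.3333)
R = 9 (R = 1*9 = 9)
x = -9 (x = -4 - 5 = -9)
j(P) = -14 + P (j(P) = (-9 - 5) + P = -14 + P)
sqrt((j(1/2) + C)**2 + R) = sqrt(((-14 + 1/2) - 13/3)**2 + 9) = sqrt((-27/2 - 13/3)**2 + 9) = sqrt((-107/6)**2 + 9) = sqrt(11449/36 + 9) = sqrt(11773/36) = sqrt(11773)/6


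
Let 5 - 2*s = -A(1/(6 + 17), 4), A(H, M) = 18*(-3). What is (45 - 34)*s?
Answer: -539/2 ≈ -269.50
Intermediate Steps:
A(H, M) = -54
s = -49/2 (s = 5/2 - (-1)*(-54)/2 = 5/2 - 1/2*54 = 5/2 - 27 = -49/2 ≈ -24.500)
(45 - 34)*s = (45 - 34)*(-49/2) = 11*(-49/2) = -539/2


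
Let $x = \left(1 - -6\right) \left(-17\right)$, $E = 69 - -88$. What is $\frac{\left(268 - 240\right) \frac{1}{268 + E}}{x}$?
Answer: $- \frac{4}{7225} \approx -0.00055363$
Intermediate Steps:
$E = 157$ ($E = 69 + 88 = 157$)
$x = -119$ ($x = \left(1 + 6\right) \left(-17\right) = 7 \left(-17\right) = -119$)
$\frac{\left(268 - 240\right) \frac{1}{268 + E}}{x} = \frac{\left(268 - 240\right) \frac{1}{268 + 157}}{-119} = \frac{28}{425} \left(- \frac{1}{119}\right) = - \frac{4}{7225}$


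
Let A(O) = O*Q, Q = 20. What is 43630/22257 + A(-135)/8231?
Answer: 299024630/183197367 ≈ 1.6323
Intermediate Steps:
A(O) = 20*O (A(O) = O*20 = 20*O)
43630/22257 + A(-135)/8231 = 43630/22257 + (20*(-135))/8231 = 43630*(1/22257) - 2700*1/8231 = 43630/22257 - 2700/8231 = 299024630/183197367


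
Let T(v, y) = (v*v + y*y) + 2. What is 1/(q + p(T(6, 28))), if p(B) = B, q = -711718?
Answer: -1/710896 ≈ -1.4067e-6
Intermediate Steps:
T(v, y) = 2 + v² + y² (T(v, y) = (v² + y²) + 2 = 2 + v² + y²)
1/(q + p(T(6, 28))) = 1/(-711718 + (2 + 6² + 28²)) = 1/(-711718 + (2 + 36 + 784)) = 1/(-711718 + 822) = 1/(-710896) = -1/710896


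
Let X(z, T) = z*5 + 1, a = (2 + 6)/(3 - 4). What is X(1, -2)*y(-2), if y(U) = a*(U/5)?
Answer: 96/5 ≈ 19.200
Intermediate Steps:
a = -8 (a = 8/(-1) = 8*(-1) = -8)
X(z, T) = 1 + 5*z (X(z, T) = 5*z + 1 = 1 + 5*z)
y(U) = -8*U/5
X(1, -2)*y(-2) = (1 + 5*1)*(-8/5*(-2)) = (1 + 5)*(16/5) = 6*(16/5) = 96/5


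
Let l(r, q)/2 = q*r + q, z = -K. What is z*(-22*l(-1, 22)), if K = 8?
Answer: 0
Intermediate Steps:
z = -8 (z = -1*8 = -8)
l(r, q) = 2*q + 2*q*r (l(r, q) = 2*(q*r + q) = 2*(q + q*r) = 2*q + 2*q*r)
z*(-22*l(-1, 22)) = -(-176)*2*22*(1 - 1) = -(-176)*2*22*0 = -(-176)*0 = -8*0 = 0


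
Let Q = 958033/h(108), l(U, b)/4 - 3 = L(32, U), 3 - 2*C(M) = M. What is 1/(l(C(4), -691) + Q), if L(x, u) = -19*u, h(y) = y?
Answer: 108/963433 ≈ 0.00011210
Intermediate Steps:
C(M) = 3/2 - M/2
l(U, b) = 12 - 76*U (l(U, b) = 12 + 4*(-19*U) = 12 - 76*U)
Q = 958033/108 ≈ 8870.7
1/(l(C(4), -691) + Q) = 1/((12 - 76*(3/2 - ½*4)) + 958033/108) = 1/((12 - 76*(3/2 - 2)) + 958033/108) = 1/((12 - 76*(-½)) + 958033/108) = 1/((12 + 38) + 958033/108) = 1/(50 + 958033/108) = 1/(963433/108) = 108/963433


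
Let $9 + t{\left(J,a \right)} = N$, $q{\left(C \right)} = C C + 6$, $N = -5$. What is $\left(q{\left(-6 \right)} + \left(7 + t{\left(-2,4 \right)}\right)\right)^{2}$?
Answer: $1225$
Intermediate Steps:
$q{\left(C \right)} = 6 + C^{2}$ ($q{\left(C \right)} = C^{2} + 6 = 6 + C^{2}$)
$t{\left(J,a \right)} = -14$ ($t{\left(J,a \right)} = -9 - 5 = -14$)
$\left(q{\left(-6 \right)} + \left(7 + t{\left(-2,4 \right)}\right)\right)^{2} = \left(\left(6 + \left(-6\right)^{2}\right) + \left(7 - 14\right)\right)^{2} = \left(\left(6 + 36\right) - 7\right)^{2} = \left(42 - 7\right)^{2} = 35^{2} = 1225$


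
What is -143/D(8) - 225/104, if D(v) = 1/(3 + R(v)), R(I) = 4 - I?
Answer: 14647/104 ≈ 140.84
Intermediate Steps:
D(v) = 1/(7 - v) (D(v) = 1/(3 + (4 - v)) = 1/(7 - v))
-143/D(8) - 225/104 = -143/((-1/(-7 + 8))) - 225/104 = -143/((-1/1)) - 225*1/104 = -143/((-1*1)) - 225/104 = -143/(-1) - 225/104 = -143*(-1) - 225/104 = 143 - 225/104 = 14647/104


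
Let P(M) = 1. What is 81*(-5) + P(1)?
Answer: -404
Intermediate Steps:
81*(-5) + P(1) = 81*(-5) + 1 = -405 + 1 = -404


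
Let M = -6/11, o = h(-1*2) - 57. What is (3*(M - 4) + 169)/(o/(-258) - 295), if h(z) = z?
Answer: -440922/836561 ≈ -0.52707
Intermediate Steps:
o = -59 (o = -1*2 - 57 = -2 - 57 = -59)
M = -6/11 (M = -6*1/11 = -6/11 ≈ -0.54545)
(3*(M - 4) + 169)/(o/(-258) - 295) = (3*(-6/11 - 4) + 169)/(-59/(-258) - 295) = (3*(-50/11) + 169)/(-59*(-1/258) - 295) = (-150/11 + 169)/(59/258 - 295) = 1709/(11*(-76051/258)) = (1709/11)*(-258/76051) = -440922/836561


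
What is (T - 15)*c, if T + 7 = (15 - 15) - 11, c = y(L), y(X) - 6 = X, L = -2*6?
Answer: 198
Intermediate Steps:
L = -12
y(X) = 6 + X
c = -6 (c = 6 - 12 = -6)
T = -18 (T = -7 + ((15 - 15) - 11) = -7 + (0 - 11) = -7 - 11 = -18)
(T - 15)*c = (-18 - 15)*(-6) = -33*(-6) = 198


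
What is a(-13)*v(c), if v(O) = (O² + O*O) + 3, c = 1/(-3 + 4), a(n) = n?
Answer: -65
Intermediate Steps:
c = 1 (c = 1/1 = 1)
v(O) = 3 + 2*O² (v(O) = (O² + O²) + 3 = 2*O² + 3 = 3 + 2*O²)
a(-13)*v(c) = -13*(3 + 2*1²) = -13*(3 + 2*1) = -13*(3 + 2) = -13*5 = -65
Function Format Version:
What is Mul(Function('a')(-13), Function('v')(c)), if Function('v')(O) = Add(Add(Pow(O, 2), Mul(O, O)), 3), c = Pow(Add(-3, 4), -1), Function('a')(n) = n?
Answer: -65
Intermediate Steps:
c = 1 (c = Pow(1, -1) = 1)
Function('v')(O) = Add(3, Mul(2, Pow(O, 2))) (Function('v')(O) = Add(Add(Pow(O, 2), Pow(O, 2)), 3) = Add(Mul(2, Pow(O, 2)), 3) = Add(3, Mul(2, Pow(O, 2))))
Mul(Function('a')(-13), Function('v')(c)) = Mul(-13, Add(3, Mul(2, Pow(1, 2)))) = Mul(-13, Add(3, Mul(2, 1))) = Mul(-13, Add(3, 2)) = Mul(-13, 5) = -65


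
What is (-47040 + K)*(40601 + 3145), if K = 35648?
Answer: -498354432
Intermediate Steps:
(-47040 + K)*(40601 + 3145) = (-47040 + 35648)*(40601 + 3145) = -11392*43746 = -498354432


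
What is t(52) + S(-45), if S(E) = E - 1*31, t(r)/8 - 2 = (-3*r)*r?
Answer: -64956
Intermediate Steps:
t(r) = 16 - 24*r² (t(r) = 16 + 8*((-3*r)*r) = 16 + 8*(-3*r²) = 16 - 24*r²)
S(E) = -31 + E (S(E) = E - 31 = -31 + E)
t(52) + S(-45) = (16 - 24*52²) + (-31 - 45) = (16 - 24*2704) - 76 = (16 - 64896) - 76 = -64880 - 76 = -64956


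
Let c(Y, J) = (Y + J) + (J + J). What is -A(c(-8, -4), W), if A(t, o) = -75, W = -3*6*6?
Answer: 75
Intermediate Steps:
c(Y, J) = Y + 3*J (c(Y, J) = (J + Y) + 2*J = Y + 3*J)
W = -108 (W = -18*6 = -108)
-A(c(-8, -4), W) = -1*(-75) = 75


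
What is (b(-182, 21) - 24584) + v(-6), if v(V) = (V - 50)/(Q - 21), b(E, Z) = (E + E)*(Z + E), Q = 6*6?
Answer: 510244/15 ≈ 34016.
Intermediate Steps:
Q = 36
b(E, Z) = 2*E*(E + Z) (b(E, Z) = (2*E)*(E + Z) = 2*E*(E + Z))
v(V) = -10/3 + V/15 (v(V) = (V - 50)/(36 - 21) = (-50 + V)/15 = (-50 + V)*(1/15) = -10/3 + V/15)
(b(-182, 21) - 24584) + v(-6) = (2*(-182)*(-182 + 21) - 24584) + (-10/3 + (1/15)*(-6)) = (2*(-182)*(-161) - 24584) + (-10/3 - ⅖) = (58604 - 24584) - 56/15 = 34020 - 56/15 = 510244/15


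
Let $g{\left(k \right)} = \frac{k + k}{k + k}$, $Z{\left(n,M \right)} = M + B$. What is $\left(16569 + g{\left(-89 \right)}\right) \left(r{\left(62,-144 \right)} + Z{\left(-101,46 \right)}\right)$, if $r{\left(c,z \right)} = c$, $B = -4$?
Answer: $1723280$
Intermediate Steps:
$Z{\left(n,M \right)} = -4 + M$ ($Z{\left(n,M \right)} = M - 4 = -4 + M$)
$g{\left(k \right)} = 1$ ($g{\left(k \right)} = \frac{2 k}{2 k} = 2 k \frac{1}{2 k} = 1$)
$\left(16569 + g{\left(-89 \right)}\right) \left(r{\left(62,-144 \right)} + Z{\left(-101,46 \right)}\right) = \left(16569 + 1\right) \left(62 + \left(-4 + 46\right)\right) = 16570 \left(62 + 42\right) = 16570 \cdot 104 = 1723280$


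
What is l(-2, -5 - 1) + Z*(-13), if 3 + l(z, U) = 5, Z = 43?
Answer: -557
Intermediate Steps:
l(z, U) = 2 (l(z, U) = -3 + 5 = 2)
l(-2, -5 - 1) + Z*(-13) = 2 + 43*(-13) = 2 - 559 = -557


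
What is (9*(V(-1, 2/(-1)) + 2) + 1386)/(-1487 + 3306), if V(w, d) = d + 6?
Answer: 1440/1819 ≈ 0.79164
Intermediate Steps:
V(w, d) = 6 + d
(9*(V(-1, 2/(-1)) + 2) + 1386)/(-1487 + 3306) = (9*((6 + 2/(-1)) + 2) + 1386)/(-1487 + 3306) = (9*((6 + 2*(-1)) + 2) + 1386)/1819 = (9*((6 - 2) + 2) + 1386)*(1/1819) = (9*(4 + 2) + 1386)*(1/1819) = (9*6 + 1386)*(1/1819) = (54 + 1386)*(1/1819) = 1440*(1/1819) = 1440/1819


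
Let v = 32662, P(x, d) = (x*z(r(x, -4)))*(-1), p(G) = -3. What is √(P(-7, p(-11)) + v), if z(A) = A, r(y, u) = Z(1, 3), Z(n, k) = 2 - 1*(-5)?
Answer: √32711 ≈ 180.86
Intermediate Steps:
Z(n, k) = 7 (Z(n, k) = 2 + 5 = 7)
r(y, u) = 7
P(x, d) = -7*x (P(x, d) = (x*7)*(-1) = (7*x)*(-1) = -7*x)
√(P(-7, p(-11)) + v) = √(-7*(-7) + 32662) = √(49 + 32662) = √32711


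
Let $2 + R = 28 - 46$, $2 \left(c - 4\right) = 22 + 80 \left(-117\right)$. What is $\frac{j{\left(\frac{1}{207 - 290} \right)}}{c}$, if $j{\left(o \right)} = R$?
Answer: $\frac{4}{933} \approx 0.0042872$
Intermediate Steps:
$c = -4665$ ($c = 4 + \frac{22 + 80 \left(-117\right)}{2} = 4 + \frac{22 - 9360}{2} = 4 + \frac{1}{2} \left(-9338\right) = 4 - 4669 = -4665$)
$R = -20$ ($R = -2 + \left(28 - 46\right) = -2 - 18 = -20$)
$j{\left(o \right)} = -20$
$\frac{j{\left(\frac{1}{207 - 290} \right)}}{c} = - \frac{20}{-4665} = \left(-20\right) \left(- \frac{1}{4665}\right) = \frac{4}{933}$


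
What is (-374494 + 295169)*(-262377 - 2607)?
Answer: 21019855800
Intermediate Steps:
(-374494 + 295169)*(-262377 - 2607) = -79325*(-264984) = 21019855800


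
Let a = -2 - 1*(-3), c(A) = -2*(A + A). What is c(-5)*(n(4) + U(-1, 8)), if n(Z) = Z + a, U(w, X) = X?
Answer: 260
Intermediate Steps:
c(A) = -4*A
a = 1 (a = -2 + 3 = 1)
n(Z) = 1 + Z (n(Z) = Z + 1 = 1 + Z)
c(-5)*(n(4) + U(-1, 8)) = (-4*(-5))*((1 + 4) + 8) = 20*(5 + 8) = 20*13 = 260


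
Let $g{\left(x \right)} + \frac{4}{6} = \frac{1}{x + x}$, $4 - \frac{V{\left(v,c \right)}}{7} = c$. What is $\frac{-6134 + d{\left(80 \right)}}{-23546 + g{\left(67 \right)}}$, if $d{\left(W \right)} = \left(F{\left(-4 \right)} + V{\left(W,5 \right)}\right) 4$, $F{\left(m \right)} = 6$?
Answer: $\frac{79596}{305347} \approx 0.26067$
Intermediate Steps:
$V{\left(v,c \right)} = 28 - 7 c$
$g{\left(x \right)} = - \frac{2}{3} + \frac{1}{2 x}$ ($g{\left(x \right)} = - \frac{2}{3} + \frac{1}{x + x} = - \frac{2}{3} + \frac{1}{2 x}$)
$d{\left(W \right)} = -4$ ($d{\left(W \right)} = \left(6 + \left(28 - 35\right)\right) 4 = \left(6 - 7\right) 4 = \left(-1\right) 4 = -4$)
$\frac{-6134 + d{\left(80 \right)}}{-23546 + g{\left(67 \right)}} = \frac{-6134 - 4}{-23546 + \frac{3 - 268}{6 \cdot 67}} = - \frac{6138}{-23546 + \frac{1}{6} \cdot \frac{1}{67} \left(3 - 268\right)} = - \frac{6138}{-23546 + \frac{1}{6} \cdot \frac{1}{67} \left(-265\right)} = - \frac{6138}{-23546 - \frac{265}{402}} = - \frac{6138}{- \frac{9465757}{402}} = \left(-6138\right) \left(- \frac{402}{9465757}\right) = \frac{79596}{305347}$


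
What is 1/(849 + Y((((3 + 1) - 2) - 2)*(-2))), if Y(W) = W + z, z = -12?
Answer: 1/837 ≈ 0.0011947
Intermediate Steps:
Y(W) = -12 + W (Y(W) = W - 12 = -12 + W)
1/(849 + Y((((3 + 1) - 2) - 2)*(-2))) = 1/(849 + (-12 + (((3 + 1) - 2) - 2)*(-2))) = 1/(849 + (-12 + ((4 - 2) - 2)*(-2))) = 1/(849 + (-12 + (2 - 2)*(-2))) = 1/(849 + (-12 + 0*(-2))) = 1/(849 + (-12 + 0)) = 1/(849 - 12) = 1/837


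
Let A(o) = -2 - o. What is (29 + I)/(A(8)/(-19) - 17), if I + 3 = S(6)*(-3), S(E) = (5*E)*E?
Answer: 9766/313 ≈ 31.201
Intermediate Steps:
S(E) = 5*E²
I = -543 (I = -3 + (5*6²)*(-3) = -3 + (5*36)*(-3) = -3 + 180*(-3) = -3 - 540 = -543)
(29 + I)/(A(8)/(-19) - 17) = (29 - 543)/((-2 - 1*8)/(-19) - 17) = -514/((-2 - 8)*(-1/19) - 17) = -514/(-10*(-1/19) - 17) = -514/(10/19 - 17) = -514/(-313/19) = -514*(-19/313) = 9766/313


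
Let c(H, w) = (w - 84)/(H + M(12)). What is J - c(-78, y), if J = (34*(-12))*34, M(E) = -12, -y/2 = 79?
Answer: -624361/45 ≈ -13875.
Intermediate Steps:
y = -158 (y = -2*79 = -158)
c(H, w) = (-84 + w)/(-12 + H) (c(H, w) = (w - 84)/(H - 12) = (-84 + w)/(-12 + H))
J = -13872 (J = -408*34 = -13872)
J - c(-78, y) = -13872 - (-84 - 158)/(-12 - 78) = -13872 - (-242)/(-90) = -13872 - (-1)*(-242)/90 = -13872 - 1*121/45 = -13872 - 121/45 = -624361/45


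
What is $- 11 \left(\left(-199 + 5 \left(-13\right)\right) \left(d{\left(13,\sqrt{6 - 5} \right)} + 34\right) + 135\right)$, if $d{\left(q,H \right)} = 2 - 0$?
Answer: $103059$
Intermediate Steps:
$d{\left(q,H \right)} = 2$ ($d{\left(q,H \right)} = 2 + 0 = 2$)
$- 11 \left(\left(-199 + 5 \left(-13\right)\right) \left(d{\left(13,\sqrt{6 - 5} \right)} + 34\right) + 135\right) = - 11 \left(\left(-199 + 5 \left(-13\right)\right) \left(2 + 34\right) + 135\right) = - 11 \left(\left(-199 - 65\right) 36 + 135\right) = - 11 \left(\left(-264\right) 36 + 135\right) = - 11 \left(-9504 + 135\right) = \left(-11\right) \left(-9369\right) = 103059$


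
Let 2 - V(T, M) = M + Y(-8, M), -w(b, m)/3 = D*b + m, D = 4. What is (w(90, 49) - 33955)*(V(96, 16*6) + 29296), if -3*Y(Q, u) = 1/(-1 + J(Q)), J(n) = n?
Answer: -27739353446/27 ≈ -1.0274e+9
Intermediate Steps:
w(b, m) = -12*b - 3*m (w(b, m) = -3*(4*b + m) = -3*(m + 4*b) = -12*b - 3*m)
Y(Q, u) = -1/(3*(-1 + Q))
V(T, M) = 53/27 - M (V(T, M) = 2 - (M - 1/(-3 + 3*(-8))) = 2 - (M - 1/(-3 - 24)) = 2 - (M - 1/(-27)) = 2 - (M - 1*(-1/27)) = 2 - (M + 1/27) = 2 - (1/27 + M) = 2 + (-1/27 - M) = 53/27 - M)
(w(90, 49) - 33955)*(V(96, 16*6) + 29296) = ((-12*90 - 3*49) - 33955)*((53/27 - 16*6) + 29296) = ((-1080 - 147) - 33955)*((53/27 - 1*96) + 29296) = (-1227 - 33955)*((53/27 - 96) + 29296) = -35182*(-2539/27 + 29296) = -35182*788453/27 = -27739353446/27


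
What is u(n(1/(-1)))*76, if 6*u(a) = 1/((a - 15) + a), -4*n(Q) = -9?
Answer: -76/63 ≈ -1.2063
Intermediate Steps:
n(Q) = 9/4 (n(Q) = -1/4*(-9) = 9/4)
u(a) = 1/(6*(-15 + 2*a)) (u(a) = 1/(6*((a - 15) + a)) = 1/(6*((-15 + a) + a)) = 1/(6*(-15 + 2*a)))
u(n(1/(-1)))*76 = (1/(6*(-15 + 2*(9/4))))*76 = (1/(6*(-15 + 9/2)))*76 = (1/(6*(-21/2)))*76 = ((1/6)*(-2/21))*76 = -1/63*76 = -76/63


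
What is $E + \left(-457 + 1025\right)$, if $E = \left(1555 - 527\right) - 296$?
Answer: $1300$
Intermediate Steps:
$E = 732$ ($E = 1028 - 296 = 732$)
$E + \left(-457 + 1025\right) = 732 + \left(-457 + 1025\right) = 732 + 568 = 1300$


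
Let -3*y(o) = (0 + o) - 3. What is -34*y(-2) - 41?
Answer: -293/3 ≈ -97.667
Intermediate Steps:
y(o) = 1 - o/3 (y(o) = -((0 + o) - 3)/3 = -(o - 3)/3 = -(-3 + o)/3 = 1 - o/3)
-34*y(-2) - 41 = -34*(1 - ⅓*(-2)) - 41 = -34*(1 + ⅔) - 41 = -34*5/3 - 41 = -170/3 - 41 = -293/3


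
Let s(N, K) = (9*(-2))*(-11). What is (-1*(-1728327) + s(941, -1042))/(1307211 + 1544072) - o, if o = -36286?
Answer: 103463383463/2851283 ≈ 36287.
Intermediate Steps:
s(N, K) = 198 (s(N, K) = -18*(-11) = 198)
(-1*(-1728327) + s(941, -1042))/(1307211 + 1544072) - o = (-1*(-1728327) + 198)/(1307211 + 1544072) - 1*(-36286) = (1728327 + 198)/2851283 + 36286 = 1728525*(1/2851283) + 36286 = 1728525/2851283 + 36286 = 103463383463/2851283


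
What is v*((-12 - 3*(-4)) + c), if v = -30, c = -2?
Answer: 60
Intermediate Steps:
v*((-12 - 3*(-4)) + c) = -30*((-12 - 3*(-4)) - 2) = -30*((-12 + 12) - 2) = -30*(0 - 2) = -30*(-2) = 60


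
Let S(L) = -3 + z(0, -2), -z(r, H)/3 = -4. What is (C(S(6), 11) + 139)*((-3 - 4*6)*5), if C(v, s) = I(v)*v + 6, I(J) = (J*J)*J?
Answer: -905310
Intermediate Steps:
z(r, H) = 12 (z(r, H) = -3*(-4) = 12)
S(L) = 9 (S(L) = -3 + 12 = 9)
I(J) = J³ (I(J) = J²*J = J³)
C(v, s) = 6 + v⁴ (C(v, s) = v³*v + 6 = v⁴ + 6 = 6 + v⁴)
(C(S(6), 11) + 139)*((-3 - 4*6)*5) = ((6 + 9⁴) + 139)*((-3 - 4*6)*5) = ((6 + 6561) + 139)*((-3 - 24)*5) = (6567 + 139)*(-27*5) = 6706*(-135) = -905310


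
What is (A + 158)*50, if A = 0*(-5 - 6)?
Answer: 7900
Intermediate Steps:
A = 0 (A = 0*(-11) = 0)
(A + 158)*50 = (0 + 158)*50 = 158*50 = 7900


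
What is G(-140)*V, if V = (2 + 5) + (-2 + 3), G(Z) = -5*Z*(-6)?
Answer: -33600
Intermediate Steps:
G(Z) = 30*Z
V = 8 (V = 7 + 1 = 8)
G(-140)*V = (30*(-140))*8 = -4200*8 = -33600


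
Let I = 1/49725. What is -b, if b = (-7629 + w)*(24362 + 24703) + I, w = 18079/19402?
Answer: 361083515313655973/964764450 ≈ 3.7427e+8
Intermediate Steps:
w = 18079/19402 (w = 18079*(1/19402) = 18079/19402 ≈ 0.93181)
I = 1/49725 ≈ 2.0111e-5
b = -361083515313655973/964764450 (b = (-7629 + 18079/19402)*(24362 + 24703) + 1/49725 = -147999779/19402*49065 + 1/49725 = -7261609156635/19402 + 1/49725 = -361083515313655973/964764450 ≈ -3.7427e+8)
-b = -1*(-361083515313655973/964764450) = 361083515313655973/964764450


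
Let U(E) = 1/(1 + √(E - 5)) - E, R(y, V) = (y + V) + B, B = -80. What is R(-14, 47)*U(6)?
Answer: 517/2 ≈ 258.50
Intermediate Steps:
R(y, V) = -80 + V + y (R(y, V) = (y + V) - 80 = (V + y) - 80 = -80 + V + y)
U(E) = 1/(1 + √(-5 + E)) - E
R(-14, 47)*U(6) = (-80 + 47 - 14)*((1 - 1*6 - 1*6*√(-5 + 6))/(1 + √(-5 + 6))) = -47*(1 - 6 - 1*6*√1)/(1 + √1) = -47*(1 - 6 - 1*6*1)/(1 + 1) = -47*(1 - 6 - 6)/2 = -47*(-11)/2 = -47*(-11/2) = 517/2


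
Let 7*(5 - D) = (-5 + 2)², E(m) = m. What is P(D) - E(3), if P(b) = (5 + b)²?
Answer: 3574/49 ≈ 72.939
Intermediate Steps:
D = 26/7 (D = 5 - (-5 + 2)²/7 = 5 - ⅐*(-3)² = 5 - ⅐*9 = 5 - 9/7 = 26/7 ≈ 3.7143)
P(D) - E(3) = (5 + 26/7)² - 1*3 = (61/7)² - 3 = 3721/49 - 3 = 3574/49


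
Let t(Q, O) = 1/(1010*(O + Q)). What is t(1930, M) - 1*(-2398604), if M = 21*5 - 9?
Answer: 4908167421041/2046260 ≈ 2.3986e+6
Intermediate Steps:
M = 96 (M = 105 - 9 = 96)
t(Q, O) = 1/(1010*(O + Q))
t(1930, M) - 1*(-2398604) = 1/(1010*(96 + 1930)) - 1*(-2398604) = (1/1010)/2026 + 2398604 = (1/1010)*(1/2026) + 2398604 = 1/2046260 + 2398604 = 4908167421041/2046260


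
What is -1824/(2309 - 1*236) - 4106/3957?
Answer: -5243102/2734287 ≈ -1.9175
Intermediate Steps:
-1824/(2309 - 1*236) - 4106/3957 = -1824/(2309 - 236) - 4106*1/3957 = -1824/2073 - 4106/3957 = -1824*1/2073 - 4106/3957 = -608/691 - 4106/3957 = -5243102/2734287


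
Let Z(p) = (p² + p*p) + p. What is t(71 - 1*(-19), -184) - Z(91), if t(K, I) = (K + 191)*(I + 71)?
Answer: -48406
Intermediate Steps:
t(K, I) = (71 + I)*(191 + K) (t(K, I) = (191 + K)*(71 + I) = (71 + I)*(191 + K))
Z(p) = p + 2*p² (Z(p) = (p² + p²) + p = 2*p² + p = p + 2*p²)
t(71 - 1*(-19), -184) - Z(91) = (13561 + 71*(71 - 1*(-19)) + 191*(-184) - 184*(71 - 1*(-19))) - 91*(1 + 2*91) = (13561 + 71*(71 + 19) - 35144 - 184*(71 + 19)) - 91*(1 + 182) = (13561 + 71*90 - 35144 - 184*90) - 91*183 = (13561 + 6390 - 35144 - 16560) - 1*16653 = -31753 - 16653 = -48406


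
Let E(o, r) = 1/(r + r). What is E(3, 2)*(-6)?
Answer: -3/2 ≈ -1.5000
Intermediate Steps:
E(o, r) = 1/(2*r)
E(3, 2)*(-6) = ((½)/2)*(-6) = ((½)*(½))*(-6) = (¼)*(-6) = -3/2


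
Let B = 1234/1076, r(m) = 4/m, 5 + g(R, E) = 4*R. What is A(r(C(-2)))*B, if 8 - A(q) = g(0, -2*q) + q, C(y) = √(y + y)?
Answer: 8021/538 + 617*I/269 ≈ 14.909 + 2.2937*I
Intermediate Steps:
C(y) = √2*√y (C(y) = √(2*y) = √2*√y)
g(R, E) = -5 + 4*R
A(q) = 13 - q (A(q) = 8 - ((-5 + 4*0) + q) = 8 - ((-5 + 0) + q) = 8 - (-5 + q) = 8 + (5 - q) = 13 - q)
B = 617/538 (B = 1234*(1/1076) = 617/538 ≈ 1.1468)
A(r(C(-2)))*B = (13 - 4/(√2*√(-2)))*(617/538) = (13 - 4/(√2*(I*√2)))*(617/538) = (13 - 4/(2*I))*(617/538) = (13 - 4*(-I/2))*(617/538) = (13 - (-2)*I)*(617/538) = (13 + 2*I)*(617/538) = 8021/538 + 617*I/269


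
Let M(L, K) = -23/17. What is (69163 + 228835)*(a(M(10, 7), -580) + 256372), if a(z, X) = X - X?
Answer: 76398343256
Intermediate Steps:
M(L, K) = -23/17 (M(L, K) = -23*1/17 = -23/17)
a(z, X) = 0
(69163 + 228835)*(a(M(10, 7), -580) + 256372) = (69163 + 228835)*(0 + 256372) = 297998*256372 = 76398343256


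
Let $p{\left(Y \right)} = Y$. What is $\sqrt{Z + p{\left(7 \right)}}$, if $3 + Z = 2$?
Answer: $\sqrt{6} \approx 2.4495$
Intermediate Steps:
$Z = -1$ ($Z = -3 + 2 = -1$)
$\sqrt{Z + p{\left(7 \right)}} = \sqrt{-1 + 7} = \sqrt{6}$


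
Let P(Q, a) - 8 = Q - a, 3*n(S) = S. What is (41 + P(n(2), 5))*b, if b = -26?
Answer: -3484/3 ≈ -1161.3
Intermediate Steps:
n(S) = S/3
P(Q, a) = 8 + Q - a (P(Q, a) = 8 + (Q - a) = 8 + Q - a)
(41 + P(n(2), 5))*b = (41 + (8 + (⅓)*2 - 1*5))*(-26) = (41 + (8 + ⅔ - 5))*(-26) = (41 + 11/3)*(-26) = (134/3)*(-26) = -3484/3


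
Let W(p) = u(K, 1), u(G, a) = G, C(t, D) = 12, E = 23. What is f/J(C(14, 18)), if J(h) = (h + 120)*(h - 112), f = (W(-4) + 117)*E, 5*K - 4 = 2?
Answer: -4531/22000 ≈ -0.20595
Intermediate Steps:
K = 6/5 (K = ⅘ + (⅕)*2 = ⅘ + ⅖ = 6/5 ≈ 1.2000)
W(p) = 6/5
f = 13593/5 (f = (6/5 + 117)*23 = (591/5)*23 = 13593/5 ≈ 2718.6)
J(h) = (-112 + h)*(120 + h) (J(h) = (120 + h)*(-112 + h) = (-112 + h)*(120 + h))
f/J(C(14, 18)) = 13593/(5*(-13440 + 12² + 8*12)) = 13593/(5*(-13440 + 144 + 96)) = (13593/5)/(-13200) = (13593/5)*(-1/13200) = -4531/22000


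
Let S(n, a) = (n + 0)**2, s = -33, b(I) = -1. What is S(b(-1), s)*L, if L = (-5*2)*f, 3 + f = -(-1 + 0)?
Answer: 20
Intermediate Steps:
f = -2 (f = -3 - (-1 + 0) = -3 - 1*(-1) = -3 + 1 = -2)
S(n, a) = n**2
L = 20 (L = -5*2*(-2) = -10*(-2) = 20)
S(b(-1), s)*L = (-1)**2*20 = 1*20 = 20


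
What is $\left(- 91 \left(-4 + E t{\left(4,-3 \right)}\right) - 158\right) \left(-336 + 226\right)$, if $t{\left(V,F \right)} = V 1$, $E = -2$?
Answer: $-102740$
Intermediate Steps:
$t{\left(V,F \right)} = V$
$\left(- 91 \left(-4 + E t{\left(4,-3 \right)}\right) - 158\right) \left(-336 + 226\right) = \left(- 91 \left(-4 - 8\right) - 158\right) \left(-336 + 226\right) = \left(- 91 \left(-4 - 8\right) - 158\right) \left(-110\right) = \left(\left(-91\right) \left(-12\right) - 158\right) \left(-110\right) = \left(1092 - 158\right) \left(-110\right) = 934 \left(-110\right) = -102740$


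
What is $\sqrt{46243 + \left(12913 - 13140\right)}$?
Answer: $8 \sqrt{719} \approx 214.51$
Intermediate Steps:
$\sqrt{46243 + \left(12913 - 13140\right)} = \sqrt{46243 - 227} = \sqrt{46016} = 8 \sqrt{719}$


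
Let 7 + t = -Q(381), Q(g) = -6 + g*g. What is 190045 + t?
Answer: 44883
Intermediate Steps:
Q(g) = -6 + g²
t = -145162 (t = -7 - (-6 + 381²) = -7 - (-6 + 145161) = -7 - 1*145155 = -7 - 145155 = -145162)
190045 + t = 190045 - 145162 = 44883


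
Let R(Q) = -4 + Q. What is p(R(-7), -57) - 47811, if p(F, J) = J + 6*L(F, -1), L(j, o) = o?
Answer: -47874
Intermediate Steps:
p(F, J) = -6 + J (p(F, J) = J + 6*(-1) = J - 6 = -6 + J)
p(R(-7), -57) - 47811 = (-6 - 57) - 47811 = -63 - 47811 = -47874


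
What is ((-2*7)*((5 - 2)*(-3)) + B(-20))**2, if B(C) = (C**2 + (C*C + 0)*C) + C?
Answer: 56160036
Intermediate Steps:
B(C) = C + C**2 + C**3 (B(C) = (C**2 + (C**2 + 0)*C) + C = (C**2 + C**2*C) + C = (C**2 + C**3) + C = C + C**2 + C**3)
((-2*7)*((5 - 2)*(-3)) + B(-20))**2 = ((-2*7)*((5 - 2)*(-3)) - 20*(1 - 20 + (-20)**2))**2 = (-42*(-3) - 20*(1 - 20 + 400))**2 = (-14*(-9) - 20*381)**2 = (126 - 7620)**2 = (-7494)**2 = 56160036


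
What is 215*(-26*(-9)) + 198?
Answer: 50508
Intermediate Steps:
215*(-26*(-9)) + 198 = 215*234 + 198 = 50310 + 198 = 50508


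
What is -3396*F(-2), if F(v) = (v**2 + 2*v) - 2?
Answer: 6792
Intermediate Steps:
F(v) = -2 + v**2 + 2*v
-3396*F(-2) = -3396*(-2 + (-2)**2 + 2*(-2)) = -3396*(-2 + 4 - 4) = -3396*(-2) = 6792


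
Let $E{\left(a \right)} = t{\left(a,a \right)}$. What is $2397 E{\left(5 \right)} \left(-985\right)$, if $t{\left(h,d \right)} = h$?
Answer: $-11805225$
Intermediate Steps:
$E{\left(a \right)} = a$
$2397 E{\left(5 \right)} \left(-985\right) = 2397 \cdot 5 \left(-985\right) = 2397 \left(-4925\right) = -11805225$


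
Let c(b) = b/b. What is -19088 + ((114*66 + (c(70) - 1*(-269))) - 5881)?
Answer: -17175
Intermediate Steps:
c(b) = 1
-19088 + ((114*66 + (c(70) - 1*(-269))) - 5881) = -19088 + ((114*66 + (1 - 1*(-269))) - 5881) = -19088 + ((7524 + (1 + 269)) - 5881) = -19088 + ((7524 + 270) - 5881) = -19088 + (7794 - 5881) = -19088 + 1913 = -17175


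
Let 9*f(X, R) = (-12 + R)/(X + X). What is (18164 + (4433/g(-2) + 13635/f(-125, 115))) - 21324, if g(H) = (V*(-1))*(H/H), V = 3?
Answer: -93469289/309 ≈ -3.0249e+5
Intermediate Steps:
f(X, R) = (-12 + R)/(18*X) (f(X, R) = ((-12 + R)/(X + X))/9 = ((-12 + R)/((2*X)))/9 = ((-12 + R)*(1/(2*X)))/9 = ((-12 + R)/(2*X))/9 = (-12 + R)/(18*X))
g(H) = -3 (g(H) = (3*(-1))*(H/H) = -3*1 = -3)
(18164 + (4433/g(-2) + 13635/f(-125, 115))) - 21324 = (18164 + (4433/(-3) + 13635/(((1/18)*(-12 + 115)/(-125))))) - 21324 = (18164 + (4433*(-⅓) + 13635/(((1/18)*(-1/125)*103)))) - 21324 = (18164 + (-4433/3 + 13635/(-103/2250))) - 21324 = (18164 + (-4433/3 + 13635*(-2250/103))) - 21324 = (18164 + (-4433/3 - 30678750/103)) - 21324 = (18164 - 92492849/309) - 21324 = -86880173/309 - 21324 = -93469289/309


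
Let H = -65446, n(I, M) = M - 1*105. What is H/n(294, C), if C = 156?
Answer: -65446/51 ≈ -1283.3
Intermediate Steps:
n(I, M) = -105 + M (n(I, M) = M - 105 = -105 + M)
H/n(294, C) = -65446/(-105 + 156) = -65446/51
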